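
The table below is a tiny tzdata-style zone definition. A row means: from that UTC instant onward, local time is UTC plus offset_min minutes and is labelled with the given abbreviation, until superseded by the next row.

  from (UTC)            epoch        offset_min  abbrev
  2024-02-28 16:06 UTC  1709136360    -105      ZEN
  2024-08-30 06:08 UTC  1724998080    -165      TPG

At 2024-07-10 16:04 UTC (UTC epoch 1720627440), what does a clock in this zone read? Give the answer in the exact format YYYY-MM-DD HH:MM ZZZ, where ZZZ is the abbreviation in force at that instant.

Query: 2024-07-10 16:04 UTC
Rule 1/2 (ZEN, -01:45): 2024-02-28 16:06 UTC ≤ query < 2024-08-30 06:08 UTC
16·60 + 4 - 105 = 859 min
859 = 0·1440 + 859; 859 = 14·60 + 19 → 14:19, same day
→ 2024-07-10 14:19 ZEN

2024-07-10 14:19 ZEN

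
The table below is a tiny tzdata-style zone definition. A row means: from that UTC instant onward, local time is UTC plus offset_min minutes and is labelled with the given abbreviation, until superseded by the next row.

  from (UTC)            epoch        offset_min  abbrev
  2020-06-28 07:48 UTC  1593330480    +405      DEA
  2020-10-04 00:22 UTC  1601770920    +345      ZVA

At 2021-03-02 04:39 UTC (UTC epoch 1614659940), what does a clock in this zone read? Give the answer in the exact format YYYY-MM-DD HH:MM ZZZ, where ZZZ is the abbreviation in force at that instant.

2021-03-02 10:24 ZVA

Query: 2021-03-02 04:39 UTC
Rule 2/2 (ZVA, +05:45): 2020-10-04 00:22 UTC ≤ query < +∞
4·60 + 39 + 345 = 624 min
624 = 0·1440 + 624; 624 = 10·60 + 24 → 10:24, same day
→ 2021-03-02 10:24 ZVA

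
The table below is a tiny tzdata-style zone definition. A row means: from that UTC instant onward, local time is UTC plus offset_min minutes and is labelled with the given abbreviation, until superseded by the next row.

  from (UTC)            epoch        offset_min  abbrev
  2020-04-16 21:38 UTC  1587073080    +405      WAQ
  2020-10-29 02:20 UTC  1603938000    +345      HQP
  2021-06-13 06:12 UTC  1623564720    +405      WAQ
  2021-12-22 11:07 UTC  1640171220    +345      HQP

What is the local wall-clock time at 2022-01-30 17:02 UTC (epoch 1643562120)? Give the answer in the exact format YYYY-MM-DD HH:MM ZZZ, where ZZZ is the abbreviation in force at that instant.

Query: 2022-01-30 17:02 UTC
Rule 4/4 (HQP, +05:45): 2021-12-22 11:07 UTC ≤ query < +∞
17·60 + 2 + 345 = 1367 min
1367 = 0·1440 + 1367; 1367 = 22·60 + 47 → 22:47, same day
→ 2022-01-30 22:47 HQP

2022-01-30 22:47 HQP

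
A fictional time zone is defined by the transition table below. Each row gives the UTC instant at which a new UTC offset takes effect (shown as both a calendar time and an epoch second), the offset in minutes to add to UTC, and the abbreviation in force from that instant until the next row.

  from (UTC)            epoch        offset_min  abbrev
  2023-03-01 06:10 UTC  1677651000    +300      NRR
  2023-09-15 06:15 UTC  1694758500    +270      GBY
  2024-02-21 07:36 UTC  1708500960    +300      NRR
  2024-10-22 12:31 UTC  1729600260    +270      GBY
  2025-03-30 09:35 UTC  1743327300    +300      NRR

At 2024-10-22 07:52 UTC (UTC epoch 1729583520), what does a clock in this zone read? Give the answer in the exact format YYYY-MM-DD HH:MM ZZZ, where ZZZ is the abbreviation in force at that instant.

2024-10-22 12:52 NRR

Query: 2024-10-22 07:52 UTC
Rule 3/5 (NRR, +05:00): 2024-02-21 07:36 UTC ≤ query < 2024-10-22 12:31 UTC
7·60 + 52 + 300 = 772 min
772 = 0·1440 + 772; 772 = 12·60 + 52 → 12:52, same day
→ 2024-10-22 12:52 NRR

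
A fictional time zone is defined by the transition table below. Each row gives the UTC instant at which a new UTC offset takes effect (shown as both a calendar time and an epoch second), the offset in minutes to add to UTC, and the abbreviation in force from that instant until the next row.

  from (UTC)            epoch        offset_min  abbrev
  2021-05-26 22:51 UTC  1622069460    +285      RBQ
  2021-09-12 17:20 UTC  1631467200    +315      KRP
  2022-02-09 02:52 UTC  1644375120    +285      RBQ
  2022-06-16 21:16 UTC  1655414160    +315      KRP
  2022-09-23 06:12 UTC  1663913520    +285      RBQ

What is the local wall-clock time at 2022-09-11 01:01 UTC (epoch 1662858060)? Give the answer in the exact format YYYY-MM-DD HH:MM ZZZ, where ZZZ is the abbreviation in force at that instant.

2022-09-11 06:16 KRP

Query: 2022-09-11 01:01 UTC
Rule 4/5 (KRP, +05:15): 2022-06-16 21:16 UTC ≤ query < 2022-09-23 06:12 UTC
1·60 + 1 + 315 = 376 min
376 = 0·1440 + 376; 376 = 6·60 + 16 → 06:16, same day
→ 2022-09-11 06:16 KRP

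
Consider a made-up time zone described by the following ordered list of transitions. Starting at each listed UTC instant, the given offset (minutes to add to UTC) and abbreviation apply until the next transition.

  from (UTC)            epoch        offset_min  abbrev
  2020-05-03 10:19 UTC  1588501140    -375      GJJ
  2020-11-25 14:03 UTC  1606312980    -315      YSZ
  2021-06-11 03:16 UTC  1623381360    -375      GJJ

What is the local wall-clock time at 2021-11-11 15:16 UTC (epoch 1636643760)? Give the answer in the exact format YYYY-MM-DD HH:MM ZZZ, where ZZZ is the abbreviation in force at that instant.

2021-11-11 09:01 GJJ

Query: 2021-11-11 15:16 UTC
Rule 3/3 (GJJ, -06:15): 2021-06-11 03:16 UTC ≤ query < +∞
15·60 + 16 - 375 = 541 min
541 = 0·1440 + 541; 541 = 9·60 + 1 → 09:01, same day
→ 2021-11-11 09:01 GJJ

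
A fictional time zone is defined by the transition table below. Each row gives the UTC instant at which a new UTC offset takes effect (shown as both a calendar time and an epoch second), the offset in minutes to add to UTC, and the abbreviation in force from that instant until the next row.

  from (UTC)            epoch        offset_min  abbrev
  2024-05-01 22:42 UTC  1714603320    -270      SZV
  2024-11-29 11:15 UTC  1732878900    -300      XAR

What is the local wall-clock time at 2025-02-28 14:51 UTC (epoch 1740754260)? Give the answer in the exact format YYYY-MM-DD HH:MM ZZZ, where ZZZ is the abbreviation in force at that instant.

2025-02-28 09:51 XAR

Query: 2025-02-28 14:51 UTC
Rule 2/2 (XAR, -05:00): 2024-11-29 11:15 UTC ≤ query < +∞
14·60 + 51 - 300 = 591 min
591 = 0·1440 + 591; 591 = 9·60 + 51 → 09:51, same day
→ 2025-02-28 09:51 XAR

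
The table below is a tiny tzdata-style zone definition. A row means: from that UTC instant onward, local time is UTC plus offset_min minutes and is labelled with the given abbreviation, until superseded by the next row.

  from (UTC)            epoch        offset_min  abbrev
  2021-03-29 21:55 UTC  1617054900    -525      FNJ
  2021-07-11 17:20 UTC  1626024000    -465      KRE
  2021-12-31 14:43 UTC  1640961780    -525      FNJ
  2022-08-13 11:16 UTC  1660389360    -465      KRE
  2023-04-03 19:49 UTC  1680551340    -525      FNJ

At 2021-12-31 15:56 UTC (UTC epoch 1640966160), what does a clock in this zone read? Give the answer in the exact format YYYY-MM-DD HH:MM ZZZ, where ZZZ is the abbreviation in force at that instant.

2021-12-31 07:11 FNJ

Query: 2021-12-31 15:56 UTC
Rule 3/5 (FNJ, -08:45): 2021-12-31 14:43 UTC ≤ query < 2022-08-13 11:16 UTC
15·60 + 56 - 525 = 431 min
431 = 0·1440 + 431; 431 = 7·60 + 11 → 07:11, same day
→ 2021-12-31 07:11 FNJ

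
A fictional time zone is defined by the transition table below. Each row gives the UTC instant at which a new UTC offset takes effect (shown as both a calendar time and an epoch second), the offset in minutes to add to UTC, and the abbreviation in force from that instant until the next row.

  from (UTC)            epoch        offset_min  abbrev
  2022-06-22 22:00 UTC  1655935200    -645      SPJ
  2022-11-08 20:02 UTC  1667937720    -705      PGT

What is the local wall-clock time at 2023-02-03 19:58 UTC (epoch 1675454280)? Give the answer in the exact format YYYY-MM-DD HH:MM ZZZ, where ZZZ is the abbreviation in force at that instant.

Query: 2023-02-03 19:58 UTC
Rule 2/2 (PGT, -11:45): 2022-11-08 20:02 UTC ≤ query < +∞
19·60 + 58 - 705 = 493 min
493 = 0·1440 + 493; 493 = 8·60 + 13 → 08:13, same day
→ 2023-02-03 08:13 PGT

2023-02-03 08:13 PGT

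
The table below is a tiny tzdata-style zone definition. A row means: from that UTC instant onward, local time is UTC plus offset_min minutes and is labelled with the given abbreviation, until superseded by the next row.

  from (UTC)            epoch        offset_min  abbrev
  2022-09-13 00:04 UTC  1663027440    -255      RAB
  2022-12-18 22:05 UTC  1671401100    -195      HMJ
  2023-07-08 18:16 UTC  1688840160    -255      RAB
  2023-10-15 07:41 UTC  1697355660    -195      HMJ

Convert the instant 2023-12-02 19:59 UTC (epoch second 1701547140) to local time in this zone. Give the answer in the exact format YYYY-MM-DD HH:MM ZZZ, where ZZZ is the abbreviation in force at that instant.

2023-12-02 16:44 HMJ

Query: 2023-12-02 19:59 UTC
Rule 4/4 (HMJ, -03:15): 2023-10-15 07:41 UTC ≤ query < +∞
19·60 + 59 - 195 = 1004 min
1004 = 0·1440 + 1004; 1004 = 16·60 + 44 → 16:44, same day
→ 2023-12-02 16:44 HMJ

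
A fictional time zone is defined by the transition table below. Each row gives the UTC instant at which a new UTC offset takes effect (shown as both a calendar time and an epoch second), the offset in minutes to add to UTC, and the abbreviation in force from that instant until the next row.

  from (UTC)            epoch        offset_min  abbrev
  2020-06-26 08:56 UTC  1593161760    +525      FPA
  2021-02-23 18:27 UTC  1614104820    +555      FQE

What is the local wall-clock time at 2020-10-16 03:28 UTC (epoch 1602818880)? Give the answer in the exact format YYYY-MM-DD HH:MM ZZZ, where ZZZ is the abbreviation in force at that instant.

2020-10-16 12:13 FPA

Query: 2020-10-16 03:28 UTC
Rule 1/2 (FPA, +08:45): 2020-06-26 08:56 UTC ≤ query < 2021-02-23 18:27 UTC
3·60 + 28 + 525 = 733 min
733 = 0·1440 + 733; 733 = 12·60 + 13 → 12:13, same day
→ 2020-10-16 12:13 FPA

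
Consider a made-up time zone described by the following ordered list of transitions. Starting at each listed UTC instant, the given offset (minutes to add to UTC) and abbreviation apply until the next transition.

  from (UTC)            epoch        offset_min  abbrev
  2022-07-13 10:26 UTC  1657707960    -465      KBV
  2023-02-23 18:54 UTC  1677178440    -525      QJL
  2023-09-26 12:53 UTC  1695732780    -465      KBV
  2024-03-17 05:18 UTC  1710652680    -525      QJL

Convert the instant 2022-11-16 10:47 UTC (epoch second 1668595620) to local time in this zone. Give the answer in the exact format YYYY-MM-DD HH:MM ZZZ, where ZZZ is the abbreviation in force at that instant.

2022-11-16 03:02 KBV

Query: 2022-11-16 10:47 UTC
Rule 1/4 (KBV, -07:45): 2022-07-13 10:26 UTC ≤ query < 2023-02-23 18:54 UTC
10·60 + 47 - 465 = 182 min
182 = 0·1440 + 182; 182 = 3·60 + 2 → 03:02, same day
→ 2022-11-16 03:02 KBV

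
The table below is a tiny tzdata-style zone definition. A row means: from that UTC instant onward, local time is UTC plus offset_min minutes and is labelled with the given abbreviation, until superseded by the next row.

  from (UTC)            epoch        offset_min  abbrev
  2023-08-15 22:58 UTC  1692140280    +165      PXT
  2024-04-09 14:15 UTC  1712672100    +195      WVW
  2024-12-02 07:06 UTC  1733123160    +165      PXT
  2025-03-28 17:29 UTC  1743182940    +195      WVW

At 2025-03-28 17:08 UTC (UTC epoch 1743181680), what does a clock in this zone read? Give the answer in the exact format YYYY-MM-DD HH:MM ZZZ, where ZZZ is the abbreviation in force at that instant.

2025-03-28 19:53 PXT

Query: 2025-03-28 17:08 UTC
Rule 3/4 (PXT, +02:45): 2024-12-02 07:06 UTC ≤ query < 2025-03-28 17:29 UTC
17·60 + 8 + 165 = 1193 min
1193 = 0·1440 + 1193; 1193 = 19·60 + 53 → 19:53, same day
→ 2025-03-28 19:53 PXT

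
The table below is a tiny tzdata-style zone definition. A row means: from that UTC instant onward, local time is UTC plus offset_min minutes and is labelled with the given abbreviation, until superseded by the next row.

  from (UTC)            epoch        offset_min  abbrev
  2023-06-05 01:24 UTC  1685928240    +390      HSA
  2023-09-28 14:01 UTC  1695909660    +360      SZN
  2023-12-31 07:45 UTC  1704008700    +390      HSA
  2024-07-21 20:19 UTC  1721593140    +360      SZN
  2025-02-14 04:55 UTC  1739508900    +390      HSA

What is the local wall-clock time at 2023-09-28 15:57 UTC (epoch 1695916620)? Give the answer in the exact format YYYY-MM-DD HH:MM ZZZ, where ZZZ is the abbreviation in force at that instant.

Query: 2023-09-28 15:57 UTC
Rule 2/5 (SZN, +06:00): 2023-09-28 14:01 UTC ≤ query < 2023-12-31 07:45 UTC
15·60 + 57 + 360 = 1317 min
1317 = 0·1440 + 1317; 1317 = 21·60 + 57 → 21:57, same day
→ 2023-09-28 21:57 SZN

2023-09-28 21:57 SZN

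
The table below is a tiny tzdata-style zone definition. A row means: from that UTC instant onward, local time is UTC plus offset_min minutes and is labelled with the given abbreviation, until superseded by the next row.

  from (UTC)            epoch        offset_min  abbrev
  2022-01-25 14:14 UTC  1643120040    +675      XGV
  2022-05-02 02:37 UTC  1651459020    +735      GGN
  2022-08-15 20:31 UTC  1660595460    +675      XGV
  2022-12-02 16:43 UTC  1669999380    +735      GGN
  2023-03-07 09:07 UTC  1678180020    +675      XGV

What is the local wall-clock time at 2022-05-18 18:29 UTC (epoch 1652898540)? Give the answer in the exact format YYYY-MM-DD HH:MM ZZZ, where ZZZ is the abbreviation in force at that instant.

Query: 2022-05-18 18:29 UTC
Rule 2/5 (GGN, +12:15): 2022-05-02 02:37 UTC ≤ query < 2022-08-15 20:31 UTC
18·60 + 29 + 735 = 1844 min
1844 = 1·1440 + 404; 404 = 6·60 + 44 → 06:44, 2022-05-18 + 1 day = 2022-05-19
→ 2022-05-19 06:44 GGN

2022-05-19 06:44 GGN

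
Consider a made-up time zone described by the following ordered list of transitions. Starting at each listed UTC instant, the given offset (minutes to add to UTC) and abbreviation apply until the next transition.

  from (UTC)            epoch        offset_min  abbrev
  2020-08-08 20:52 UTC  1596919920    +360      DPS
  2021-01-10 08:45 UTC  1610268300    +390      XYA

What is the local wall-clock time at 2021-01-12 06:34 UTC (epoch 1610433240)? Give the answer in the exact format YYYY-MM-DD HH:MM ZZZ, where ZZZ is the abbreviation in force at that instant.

Query: 2021-01-12 06:34 UTC
Rule 2/2 (XYA, +06:30): 2021-01-10 08:45 UTC ≤ query < +∞
6·60 + 34 + 390 = 784 min
784 = 0·1440 + 784; 784 = 13·60 + 4 → 13:04, same day
→ 2021-01-12 13:04 XYA

2021-01-12 13:04 XYA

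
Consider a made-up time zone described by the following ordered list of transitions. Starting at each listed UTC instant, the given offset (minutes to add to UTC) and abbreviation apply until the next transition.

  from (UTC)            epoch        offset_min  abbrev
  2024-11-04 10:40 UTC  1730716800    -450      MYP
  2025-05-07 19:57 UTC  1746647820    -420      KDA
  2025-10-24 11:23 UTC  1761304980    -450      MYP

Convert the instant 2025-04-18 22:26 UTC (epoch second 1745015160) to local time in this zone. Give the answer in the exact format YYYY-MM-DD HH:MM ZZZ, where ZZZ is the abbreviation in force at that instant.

Query: 2025-04-18 22:26 UTC
Rule 1/3 (MYP, -07:30): 2024-11-04 10:40 UTC ≤ query < 2025-05-07 19:57 UTC
22·60 + 26 - 450 = 896 min
896 = 0·1440 + 896; 896 = 14·60 + 56 → 14:56, same day
→ 2025-04-18 14:56 MYP

2025-04-18 14:56 MYP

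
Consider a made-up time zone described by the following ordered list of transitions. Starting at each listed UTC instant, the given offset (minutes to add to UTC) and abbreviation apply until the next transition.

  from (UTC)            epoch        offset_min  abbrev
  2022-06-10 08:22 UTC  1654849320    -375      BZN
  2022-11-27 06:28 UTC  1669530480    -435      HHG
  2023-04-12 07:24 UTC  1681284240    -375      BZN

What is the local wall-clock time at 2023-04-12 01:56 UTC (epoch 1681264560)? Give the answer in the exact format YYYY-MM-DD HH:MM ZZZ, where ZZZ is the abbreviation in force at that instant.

Query: 2023-04-12 01:56 UTC
Rule 2/3 (HHG, -07:15): 2022-11-27 06:28 UTC ≤ query < 2023-04-12 07:24 UTC
1·60 + 56 - 435 = -319 min
-319 = -1·1440 + 1121; 1121 = 18·60 + 41 → 18:41, 2023-04-12 - 1 day = 2023-04-11
→ 2023-04-11 18:41 HHG

2023-04-11 18:41 HHG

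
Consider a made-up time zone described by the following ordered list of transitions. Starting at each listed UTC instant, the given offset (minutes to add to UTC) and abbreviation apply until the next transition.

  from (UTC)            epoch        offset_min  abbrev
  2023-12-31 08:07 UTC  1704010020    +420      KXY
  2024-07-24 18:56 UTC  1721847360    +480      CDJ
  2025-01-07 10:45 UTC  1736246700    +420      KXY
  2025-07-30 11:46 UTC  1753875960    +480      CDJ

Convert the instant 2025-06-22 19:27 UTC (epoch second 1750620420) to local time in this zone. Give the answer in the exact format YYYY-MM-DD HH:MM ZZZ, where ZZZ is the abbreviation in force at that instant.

2025-06-23 02:27 KXY

Query: 2025-06-22 19:27 UTC
Rule 3/4 (KXY, +07:00): 2025-01-07 10:45 UTC ≤ query < 2025-07-30 11:46 UTC
19·60 + 27 + 420 = 1587 min
1587 = 1·1440 + 147; 147 = 2·60 + 27 → 02:27, 2025-06-22 + 1 day = 2025-06-23
→ 2025-06-23 02:27 KXY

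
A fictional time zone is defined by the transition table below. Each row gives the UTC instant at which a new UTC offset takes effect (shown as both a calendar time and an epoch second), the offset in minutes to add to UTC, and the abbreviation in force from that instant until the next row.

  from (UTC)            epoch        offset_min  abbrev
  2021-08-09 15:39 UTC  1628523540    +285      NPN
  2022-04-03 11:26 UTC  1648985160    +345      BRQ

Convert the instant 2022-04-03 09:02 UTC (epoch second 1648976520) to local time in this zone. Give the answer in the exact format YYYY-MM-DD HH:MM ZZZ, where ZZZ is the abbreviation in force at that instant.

2022-04-03 13:47 NPN

Query: 2022-04-03 09:02 UTC
Rule 1/2 (NPN, +04:45): 2021-08-09 15:39 UTC ≤ query < 2022-04-03 11:26 UTC
9·60 + 2 + 285 = 827 min
827 = 0·1440 + 827; 827 = 13·60 + 47 → 13:47, same day
→ 2022-04-03 13:47 NPN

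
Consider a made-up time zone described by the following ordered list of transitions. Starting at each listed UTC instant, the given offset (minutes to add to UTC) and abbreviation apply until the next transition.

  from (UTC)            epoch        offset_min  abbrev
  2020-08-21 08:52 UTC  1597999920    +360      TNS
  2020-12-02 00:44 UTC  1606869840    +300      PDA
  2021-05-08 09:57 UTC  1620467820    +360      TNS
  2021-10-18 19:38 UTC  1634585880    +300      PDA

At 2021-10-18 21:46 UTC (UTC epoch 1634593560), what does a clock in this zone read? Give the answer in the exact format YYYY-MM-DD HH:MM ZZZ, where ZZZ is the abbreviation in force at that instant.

Query: 2021-10-18 21:46 UTC
Rule 4/4 (PDA, +05:00): 2021-10-18 19:38 UTC ≤ query < +∞
21·60 + 46 + 300 = 1606 min
1606 = 1·1440 + 166; 166 = 2·60 + 46 → 02:46, 2021-10-18 + 1 day = 2021-10-19
→ 2021-10-19 02:46 PDA

2021-10-19 02:46 PDA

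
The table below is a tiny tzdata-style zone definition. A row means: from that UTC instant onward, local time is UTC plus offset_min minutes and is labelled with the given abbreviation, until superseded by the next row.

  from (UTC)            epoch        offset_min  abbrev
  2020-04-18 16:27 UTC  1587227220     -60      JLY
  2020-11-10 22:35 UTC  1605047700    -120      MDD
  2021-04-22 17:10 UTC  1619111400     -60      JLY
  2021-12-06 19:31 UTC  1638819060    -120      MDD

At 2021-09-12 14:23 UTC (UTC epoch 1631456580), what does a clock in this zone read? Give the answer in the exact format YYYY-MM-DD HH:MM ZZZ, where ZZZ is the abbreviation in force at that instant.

2021-09-12 13:23 JLY

Query: 2021-09-12 14:23 UTC
Rule 3/4 (JLY, -01:00): 2021-04-22 17:10 UTC ≤ query < 2021-12-06 19:31 UTC
14·60 + 23 - 60 = 803 min
803 = 0·1440 + 803; 803 = 13·60 + 23 → 13:23, same day
→ 2021-09-12 13:23 JLY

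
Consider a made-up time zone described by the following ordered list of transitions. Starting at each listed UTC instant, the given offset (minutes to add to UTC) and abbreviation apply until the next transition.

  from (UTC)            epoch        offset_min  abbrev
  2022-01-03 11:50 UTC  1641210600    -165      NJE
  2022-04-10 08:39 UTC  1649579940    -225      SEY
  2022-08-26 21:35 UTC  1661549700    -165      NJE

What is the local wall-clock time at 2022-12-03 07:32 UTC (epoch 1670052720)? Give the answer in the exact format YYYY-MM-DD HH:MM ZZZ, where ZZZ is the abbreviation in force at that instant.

Query: 2022-12-03 07:32 UTC
Rule 3/3 (NJE, -02:45): 2022-08-26 21:35 UTC ≤ query < +∞
7·60 + 32 - 165 = 287 min
287 = 0·1440 + 287; 287 = 4·60 + 47 → 04:47, same day
→ 2022-12-03 04:47 NJE

2022-12-03 04:47 NJE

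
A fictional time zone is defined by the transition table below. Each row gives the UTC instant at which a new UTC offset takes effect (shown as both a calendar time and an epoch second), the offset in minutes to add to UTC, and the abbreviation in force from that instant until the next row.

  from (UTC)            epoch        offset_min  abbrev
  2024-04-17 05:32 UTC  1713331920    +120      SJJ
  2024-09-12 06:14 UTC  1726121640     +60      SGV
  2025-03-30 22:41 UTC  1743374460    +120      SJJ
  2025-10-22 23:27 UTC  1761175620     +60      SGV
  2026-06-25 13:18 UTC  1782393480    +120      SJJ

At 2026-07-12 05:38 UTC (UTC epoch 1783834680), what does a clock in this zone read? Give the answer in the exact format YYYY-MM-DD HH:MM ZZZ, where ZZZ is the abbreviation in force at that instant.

2026-07-12 07:38 SJJ

Query: 2026-07-12 05:38 UTC
Rule 5/5 (SJJ, +02:00): 2026-06-25 13:18 UTC ≤ query < +∞
5·60 + 38 + 120 = 458 min
458 = 0·1440 + 458; 458 = 7·60 + 38 → 07:38, same day
→ 2026-07-12 07:38 SJJ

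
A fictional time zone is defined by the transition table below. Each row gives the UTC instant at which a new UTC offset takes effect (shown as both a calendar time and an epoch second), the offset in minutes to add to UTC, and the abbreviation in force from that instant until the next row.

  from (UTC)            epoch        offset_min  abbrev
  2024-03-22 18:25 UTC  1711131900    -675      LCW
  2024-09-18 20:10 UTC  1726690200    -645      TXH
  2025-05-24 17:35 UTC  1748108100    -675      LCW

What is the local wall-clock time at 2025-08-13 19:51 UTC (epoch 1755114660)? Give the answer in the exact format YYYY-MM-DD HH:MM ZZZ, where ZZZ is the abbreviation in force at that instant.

Query: 2025-08-13 19:51 UTC
Rule 3/3 (LCW, -11:15): 2025-05-24 17:35 UTC ≤ query < +∞
19·60 + 51 - 675 = 516 min
516 = 0·1440 + 516; 516 = 8·60 + 36 → 08:36, same day
→ 2025-08-13 08:36 LCW

2025-08-13 08:36 LCW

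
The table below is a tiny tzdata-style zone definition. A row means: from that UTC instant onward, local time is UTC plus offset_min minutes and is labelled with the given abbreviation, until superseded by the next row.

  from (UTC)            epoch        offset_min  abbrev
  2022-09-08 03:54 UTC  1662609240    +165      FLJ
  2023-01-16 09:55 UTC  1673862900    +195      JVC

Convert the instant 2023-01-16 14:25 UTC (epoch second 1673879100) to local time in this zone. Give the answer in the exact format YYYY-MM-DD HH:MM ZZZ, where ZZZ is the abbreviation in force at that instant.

Query: 2023-01-16 14:25 UTC
Rule 2/2 (JVC, +03:15): 2023-01-16 09:55 UTC ≤ query < +∞
14·60 + 25 + 195 = 1060 min
1060 = 0·1440 + 1060; 1060 = 17·60 + 40 → 17:40, same day
→ 2023-01-16 17:40 JVC

2023-01-16 17:40 JVC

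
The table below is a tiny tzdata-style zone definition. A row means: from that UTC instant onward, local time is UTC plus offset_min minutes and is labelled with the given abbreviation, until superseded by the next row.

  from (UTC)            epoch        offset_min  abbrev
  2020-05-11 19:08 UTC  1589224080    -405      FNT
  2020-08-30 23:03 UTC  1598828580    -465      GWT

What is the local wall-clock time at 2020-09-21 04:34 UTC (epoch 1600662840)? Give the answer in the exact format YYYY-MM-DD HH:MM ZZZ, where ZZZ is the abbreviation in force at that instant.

2020-09-20 20:49 GWT

Query: 2020-09-21 04:34 UTC
Rule 2/2 (GWT, -07:45): 2020-08-30 23:03 UTC ≤ query < +∞
4·60 + 34 - 465 = -191 min
-191 = -1·1440 + 1249; 1249 = 20·60 + 49 → 20:49, 2020-09-21 - 1 day = 2020-09-20
→ 2020-09-20 20:49 GWT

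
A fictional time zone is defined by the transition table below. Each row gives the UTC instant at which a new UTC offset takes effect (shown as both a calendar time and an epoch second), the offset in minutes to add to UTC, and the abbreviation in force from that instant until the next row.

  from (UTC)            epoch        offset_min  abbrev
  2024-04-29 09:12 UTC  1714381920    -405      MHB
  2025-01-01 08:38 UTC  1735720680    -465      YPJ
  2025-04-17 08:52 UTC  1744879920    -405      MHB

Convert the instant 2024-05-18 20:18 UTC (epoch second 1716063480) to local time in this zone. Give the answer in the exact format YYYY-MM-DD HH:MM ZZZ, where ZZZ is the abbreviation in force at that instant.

2024-05-18 13:33 MHB

Query: 2024-05-18 20:18 UTC
Rule 1/3 (MHB, -06:45): 2024-04-29 09:12 UTC ≤ query < 2025-01-01 08:38 UTC
20·60 + 18 - 405 = 813 min
813 = 0·1440 + 813; 813 = 13·60 + 33 → 13:33, same day
→ 2024-05-18 13:33 MHB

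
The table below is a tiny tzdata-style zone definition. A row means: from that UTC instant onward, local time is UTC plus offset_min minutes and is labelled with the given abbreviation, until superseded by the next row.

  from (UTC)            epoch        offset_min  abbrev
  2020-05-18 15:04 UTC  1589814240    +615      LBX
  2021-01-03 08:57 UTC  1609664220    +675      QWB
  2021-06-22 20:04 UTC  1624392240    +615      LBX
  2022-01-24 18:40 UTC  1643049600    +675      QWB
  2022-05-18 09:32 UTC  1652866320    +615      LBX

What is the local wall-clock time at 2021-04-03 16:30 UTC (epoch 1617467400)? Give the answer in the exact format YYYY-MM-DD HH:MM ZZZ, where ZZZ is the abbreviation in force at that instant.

Query: 2021-04-03 16:30 UTC
Rule 2/5 (QWB, +11:15): 2021-01-03 08:57 UTC ≤ query < 2021-06-22 20:04 UTC
16·60 + 30 + 675 = 1665 min
1665 = 1·1440 + 225; 225 = 3·60 + 45 → 03:45, 2021-04-03 + 1 day = 2021-04-04
→ 2021-04-04 03:45 QWB

2021-04-04 03:45 QWB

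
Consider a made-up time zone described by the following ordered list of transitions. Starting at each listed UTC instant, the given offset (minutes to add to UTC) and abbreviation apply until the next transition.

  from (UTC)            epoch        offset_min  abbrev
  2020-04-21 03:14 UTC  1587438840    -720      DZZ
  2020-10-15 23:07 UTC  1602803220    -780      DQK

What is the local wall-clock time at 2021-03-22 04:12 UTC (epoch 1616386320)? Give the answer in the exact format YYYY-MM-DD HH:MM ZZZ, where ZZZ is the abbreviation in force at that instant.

Query: 2021-03-22 04:12 UTC
Rule 2/2 (DQK, -13:00): 2020-10-15 23:07 UTC ≤ query < +∞
4·60 + 12 - 780 = -528 min
-528 = -1·1440 + 912; 912 = 15·60 + 12 → 15:12, 2021-03-22 - 1 day = 2021-03-21
→ 2021-03-21 15:12 DQK

2021-03-21 15:12 DQK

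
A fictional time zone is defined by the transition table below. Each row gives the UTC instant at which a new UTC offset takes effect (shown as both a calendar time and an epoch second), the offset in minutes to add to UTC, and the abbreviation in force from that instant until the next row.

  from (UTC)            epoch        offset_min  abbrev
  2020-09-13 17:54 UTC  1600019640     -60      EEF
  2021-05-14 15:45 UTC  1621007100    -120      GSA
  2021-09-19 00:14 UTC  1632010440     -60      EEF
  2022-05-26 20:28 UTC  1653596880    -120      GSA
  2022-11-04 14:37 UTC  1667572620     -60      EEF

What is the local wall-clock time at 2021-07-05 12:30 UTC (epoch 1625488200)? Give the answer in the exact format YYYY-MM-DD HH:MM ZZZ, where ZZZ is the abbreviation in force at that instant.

Query: 2021-07-05 12:30 UTC
Rule 2/5 (GSA, -02:00): 2021-05-14 15:45 UTC ≤ query < 2021-09-19 00:14 UTC
12·60 + 30 - 120 = 630 min
630 = 0·1440 + 630; 630 = 10·60 + 30 → 10:30, same day
→ 2021-07-05 10:30 GSA

2021-07-05 10:30 GSA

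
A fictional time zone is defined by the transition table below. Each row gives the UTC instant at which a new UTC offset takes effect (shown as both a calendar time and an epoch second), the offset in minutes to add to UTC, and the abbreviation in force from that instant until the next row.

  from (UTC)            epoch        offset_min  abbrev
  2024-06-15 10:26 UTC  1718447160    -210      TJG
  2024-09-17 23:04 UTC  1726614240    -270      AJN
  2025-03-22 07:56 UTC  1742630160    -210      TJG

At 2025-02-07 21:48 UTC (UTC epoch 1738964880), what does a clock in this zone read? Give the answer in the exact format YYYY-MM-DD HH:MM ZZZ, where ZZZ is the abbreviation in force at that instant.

2025-02-07 17:18 AJN

Query: 2025-02-07 21:48 UTC
Rule 2/3 (AJN, -04:30): 2024-09-17 23:04 UTC ≤ query < 2025-03-22 07:56 UTC
21·60 + 48 - 270 = 1038 min
1038 = 0·1440 + 1038; 1038 = 17·60 + 18 → 17:18, same day
→ 2025-02-07 17:18 AJN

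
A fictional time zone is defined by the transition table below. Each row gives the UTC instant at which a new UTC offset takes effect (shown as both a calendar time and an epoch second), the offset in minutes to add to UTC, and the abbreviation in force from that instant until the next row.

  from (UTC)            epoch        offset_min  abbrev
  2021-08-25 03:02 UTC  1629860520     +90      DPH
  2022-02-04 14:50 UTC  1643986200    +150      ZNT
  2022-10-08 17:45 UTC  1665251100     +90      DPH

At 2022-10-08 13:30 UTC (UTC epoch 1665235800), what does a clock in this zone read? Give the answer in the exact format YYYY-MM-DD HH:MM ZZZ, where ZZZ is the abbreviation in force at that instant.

Query: 2022-10-08 13:30 UTC
Rule 2/3 (ZNT, +02:30): 2022-02-04 14:50 UTC ≤ query < 2022-10-08 17:45 UTC
13·60 + 30 + 150 = 960 min
960 = 0·1440 + 960; 960 = 16·60 + 0 → 16:00, same day
→ 2022-10-08 16:00 ZNT

2022-10-08 16:00 ZNT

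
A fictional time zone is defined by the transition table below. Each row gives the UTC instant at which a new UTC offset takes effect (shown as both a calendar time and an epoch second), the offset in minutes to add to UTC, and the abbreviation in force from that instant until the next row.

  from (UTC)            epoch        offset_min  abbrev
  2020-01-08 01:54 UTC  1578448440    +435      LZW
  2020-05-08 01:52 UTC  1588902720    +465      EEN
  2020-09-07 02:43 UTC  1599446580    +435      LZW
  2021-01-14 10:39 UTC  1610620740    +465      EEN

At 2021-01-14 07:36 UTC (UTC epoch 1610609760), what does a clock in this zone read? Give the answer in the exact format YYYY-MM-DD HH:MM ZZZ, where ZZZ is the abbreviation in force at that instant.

2021-01-14 14:51 LZW

Query: 2021-01-14 07:36 UTC
Rule 3/4 (LZW, +07:15): 2020-09-07 02:43 UTC ≤ query < 2021-01-14 10:39 UTC
7·60 + 36 + 435 = 891 min
891 = 0·1440 + 891; 891 = 14·60 + 51 → 14:51, same day
→ 2021-01-14 14:51 LZW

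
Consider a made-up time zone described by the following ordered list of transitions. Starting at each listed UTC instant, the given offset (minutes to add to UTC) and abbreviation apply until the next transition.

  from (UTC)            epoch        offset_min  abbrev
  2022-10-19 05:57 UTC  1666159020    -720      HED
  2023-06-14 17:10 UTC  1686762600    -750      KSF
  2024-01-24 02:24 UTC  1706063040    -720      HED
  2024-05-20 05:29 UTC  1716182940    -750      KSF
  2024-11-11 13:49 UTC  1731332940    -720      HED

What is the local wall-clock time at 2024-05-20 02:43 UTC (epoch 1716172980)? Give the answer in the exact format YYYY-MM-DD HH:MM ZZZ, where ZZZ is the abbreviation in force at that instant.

Query: 2024-05-20 02:43 UTC
Rule 3/5 (HED, -12:00): 2024-01-24 02:24 UTC ≤ query < 2024-05-20 05:29 UTC
2·60 + 43 - 720 = -557 min
-557 = -1·1440 + 883; 883 = 14·60 + 43 → 14:43, 2024-05-20 - 1 day = 2024-05-19
→ 2024-05-19 14:43 HED

2024-05-19 14:43 HED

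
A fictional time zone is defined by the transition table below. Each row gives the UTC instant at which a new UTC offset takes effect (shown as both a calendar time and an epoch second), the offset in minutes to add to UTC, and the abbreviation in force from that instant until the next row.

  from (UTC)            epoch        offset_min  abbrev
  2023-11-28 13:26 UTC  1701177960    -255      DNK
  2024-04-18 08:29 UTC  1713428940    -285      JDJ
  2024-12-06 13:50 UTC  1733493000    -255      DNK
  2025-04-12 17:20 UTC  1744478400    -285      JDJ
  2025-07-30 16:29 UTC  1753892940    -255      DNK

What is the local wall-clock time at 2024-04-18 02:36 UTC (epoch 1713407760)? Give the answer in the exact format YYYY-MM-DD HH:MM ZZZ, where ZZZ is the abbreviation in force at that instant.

Query: 2024-04-18 02:36 UTC
Rule 1/5 (DNK, -04:15): 2023-11-28 13:26 UTC ≤ query < 2024-04-18 08:29 UTC
2·60 + 36 - 255 = -99 min
-99 = -1·1440 + 1341; 1341 = 22·60 + 21 → 22:21, 2024-04-18 - 1 day = 2024-04-17
→ 2024-04-17 22:21 DNK

2024-04-17 22:21 DNK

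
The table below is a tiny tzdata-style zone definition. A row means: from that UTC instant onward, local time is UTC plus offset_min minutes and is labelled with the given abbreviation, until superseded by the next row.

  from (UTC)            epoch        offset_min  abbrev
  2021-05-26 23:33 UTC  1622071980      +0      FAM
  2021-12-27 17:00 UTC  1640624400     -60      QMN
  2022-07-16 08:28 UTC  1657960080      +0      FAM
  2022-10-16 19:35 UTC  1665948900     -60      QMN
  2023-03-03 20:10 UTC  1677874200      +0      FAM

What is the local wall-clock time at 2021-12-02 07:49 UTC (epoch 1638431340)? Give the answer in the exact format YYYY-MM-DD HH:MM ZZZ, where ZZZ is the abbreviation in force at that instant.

2021-12-02 07:49 FAM

Query: 2021-12-02 07:49 UTC
Rule 1/5 (FAM, +00:00): 2021-05-26 23:33 UTC ≤ query < 2021-12-27 17:00 UTC
7·60 + 49 + 0 = 469 min
469 = 0·1440 + 469; 469 = 7·60 + 49 → 07:49, same day
→ 2021-12-02 07:49 FAM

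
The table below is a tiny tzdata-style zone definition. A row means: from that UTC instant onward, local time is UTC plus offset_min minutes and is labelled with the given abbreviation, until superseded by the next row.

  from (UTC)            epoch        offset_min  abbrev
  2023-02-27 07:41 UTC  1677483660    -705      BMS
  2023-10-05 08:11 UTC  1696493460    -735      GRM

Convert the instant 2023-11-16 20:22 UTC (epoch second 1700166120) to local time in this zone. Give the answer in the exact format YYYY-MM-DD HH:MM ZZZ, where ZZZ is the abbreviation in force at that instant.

2023-11-16 08:07 GRM

Query: 2023-11-16 20:22 UTC
Rule 2/2 (GRM, -12:15): 2023-10-05 08:11 UTC ≤ query < +∞
20·60 + 22 - 735 = 487 min
487 = 0·1440 + 487; 487 = 8·60 + 7 → 08:07, same day
→ 2023-11-16 08:07 GRM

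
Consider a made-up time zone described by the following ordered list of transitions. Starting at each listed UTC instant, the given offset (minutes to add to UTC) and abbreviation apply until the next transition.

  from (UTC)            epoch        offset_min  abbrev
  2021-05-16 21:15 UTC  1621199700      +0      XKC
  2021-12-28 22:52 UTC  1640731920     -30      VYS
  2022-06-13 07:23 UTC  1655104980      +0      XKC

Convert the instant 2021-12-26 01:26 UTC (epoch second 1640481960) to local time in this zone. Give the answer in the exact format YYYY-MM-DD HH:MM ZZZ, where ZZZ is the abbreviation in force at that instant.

2021-12-26 01:26 XKC

Query: 2021-12-26 01:26 UTC
Rule 1/3 (XKC, +00:00): 2021-05-16 21:15 UTC ≤ query < 2021-12-28 22:52 UTC
1·60 + 26 + 0 = 86 min
86 = 0·1440 + 86; 86 = 1·60 + 26 → 01:26, same day
→ 2021-12-26 01:26 XKC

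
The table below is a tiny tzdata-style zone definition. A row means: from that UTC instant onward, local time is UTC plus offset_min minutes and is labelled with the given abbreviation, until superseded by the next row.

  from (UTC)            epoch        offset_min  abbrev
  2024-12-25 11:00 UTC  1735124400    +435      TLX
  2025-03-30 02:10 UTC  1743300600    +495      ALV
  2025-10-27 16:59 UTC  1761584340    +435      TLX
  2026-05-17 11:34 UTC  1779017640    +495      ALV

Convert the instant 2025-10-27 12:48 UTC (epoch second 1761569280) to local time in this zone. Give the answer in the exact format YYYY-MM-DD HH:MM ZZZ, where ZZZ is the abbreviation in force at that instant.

2025-10-27 21:03 ALV

Query: 2025-10-27 12:48 UTC
Rule 2/4 (ALV, +08:15): 2025-03-30 02:10 UTC ≤ query < 2025-10-27 16:59 UTC
12·60 + 48 + 495 = 1263 min
1263 = 0·1440 + 1263; 1263 = 21·60 + 3 → 21:03, same day
→ 2025-10-27 21:03 ALV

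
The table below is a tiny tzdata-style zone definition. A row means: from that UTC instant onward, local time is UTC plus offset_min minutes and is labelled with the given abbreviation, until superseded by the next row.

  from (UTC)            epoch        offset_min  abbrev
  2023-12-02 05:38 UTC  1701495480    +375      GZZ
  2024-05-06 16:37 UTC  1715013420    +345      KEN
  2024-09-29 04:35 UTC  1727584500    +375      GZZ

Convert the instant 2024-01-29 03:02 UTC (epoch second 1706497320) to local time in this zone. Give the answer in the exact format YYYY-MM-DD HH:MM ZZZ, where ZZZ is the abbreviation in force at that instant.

Query: 2024-01-29 03:02 UTC
Rule 1/3 (GZZ, +06:15): 2023-12-02 05:38 UTC ≤ query < 2024-05-06 16:37 UTC
3·60 + 2 + 375 = 557 min
557 = 0·1440 + 557; 557 = 9·60 + 17 → 09:17, same day
→ 2024-01-29 09:17 GZZ

2024-01-29 09:17 GZZ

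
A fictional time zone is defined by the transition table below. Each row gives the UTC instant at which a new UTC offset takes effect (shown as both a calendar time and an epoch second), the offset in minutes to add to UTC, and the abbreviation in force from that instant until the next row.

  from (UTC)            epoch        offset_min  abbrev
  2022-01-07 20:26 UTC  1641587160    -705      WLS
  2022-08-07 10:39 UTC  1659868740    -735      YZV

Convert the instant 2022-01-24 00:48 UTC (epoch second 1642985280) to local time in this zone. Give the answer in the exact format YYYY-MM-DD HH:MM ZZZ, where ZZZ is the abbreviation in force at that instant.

2022-01-23 13:03 WLS

Query: 2022-01-24 00:48 UTC
Rule 1/2 (WLS, -11:45): 2022-01-07 20:26 UTC ≤ query < 2022-08-07 10:39 UTC
0·60 + 48 - 705 = -657 min
-657 = -1·1440 + 783; 783 = 13·60 + 3 → 13:03, 2022-01-24 - 1 day = 2022-01-23
→ 2022-01-23 13:03 WLS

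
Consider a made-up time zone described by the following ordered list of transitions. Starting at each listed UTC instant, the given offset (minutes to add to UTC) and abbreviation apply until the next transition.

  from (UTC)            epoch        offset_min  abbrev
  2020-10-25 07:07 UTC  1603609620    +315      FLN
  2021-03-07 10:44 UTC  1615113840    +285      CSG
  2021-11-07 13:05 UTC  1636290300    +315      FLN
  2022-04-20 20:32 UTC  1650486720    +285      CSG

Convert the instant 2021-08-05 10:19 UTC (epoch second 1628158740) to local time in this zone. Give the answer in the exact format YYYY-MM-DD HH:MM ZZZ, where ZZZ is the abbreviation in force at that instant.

2021-08-05 15:04 CSG

Query: 2021-08-05 10:19 UTC
Rule 2/4 (CSG, +04:45): 2021-03-07 10:44 UTC ≤ query < 2021-11-07 13:05 UTC
10·60 + 19 + 285 = 904 min
904 = 0·1440 + 904; 904 = 15·60 + 4 → 15:04, same day
→ 2021-08-05 15:04 CSG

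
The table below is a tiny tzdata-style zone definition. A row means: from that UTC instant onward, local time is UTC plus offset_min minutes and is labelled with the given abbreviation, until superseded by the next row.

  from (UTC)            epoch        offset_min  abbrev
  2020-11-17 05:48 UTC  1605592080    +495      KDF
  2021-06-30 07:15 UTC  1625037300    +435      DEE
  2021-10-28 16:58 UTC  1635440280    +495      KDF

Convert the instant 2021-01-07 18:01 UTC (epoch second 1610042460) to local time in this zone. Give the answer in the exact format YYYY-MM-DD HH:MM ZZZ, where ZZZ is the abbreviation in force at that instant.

Query: 2021-01-07 18:01 UTC
Rule 1/3 (KDF, +08:15): 2020-11-17 05:48 UTC ≤ query < 2021-06-30 07:15 UTC
18·60 + 1 + 495 = 1576 min
1576 = 1·1440 + 136; 136 = 2·60 + 16 → 02:16, 2021-01-07 + 1 day = 2021-01-08
→ 2021-01-08 02:16 KDF

2021-01-08 02:16 KDF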